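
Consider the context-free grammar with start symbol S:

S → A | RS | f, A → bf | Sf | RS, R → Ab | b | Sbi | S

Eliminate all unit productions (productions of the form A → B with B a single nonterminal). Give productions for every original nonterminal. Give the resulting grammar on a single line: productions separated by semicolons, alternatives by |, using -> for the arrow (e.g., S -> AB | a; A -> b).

S -> f | RS | Sf | bf; A -> RS | Sf | bf; R -> b | f | Ab | RS | Sf | bf | Sbi

Unit productions: R->S, S->A.
Unit pairs (A ⇒* B via units): (R,A), (R,S), (S,A).
S: inherits non-unit rules of {A, S} → RS | Sf | bf | f.
A: inherits non-unit rules of {A} → RS | Sf | bf.
R: inherits non-unit rules of {A, R, S} → Ab | RS | Sbi | Sf | b | bf | f.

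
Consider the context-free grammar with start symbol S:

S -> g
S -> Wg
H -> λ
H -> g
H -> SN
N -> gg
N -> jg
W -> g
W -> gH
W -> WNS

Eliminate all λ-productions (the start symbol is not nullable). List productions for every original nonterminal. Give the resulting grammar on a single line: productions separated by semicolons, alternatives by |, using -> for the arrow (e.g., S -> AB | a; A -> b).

Nullable set: {H}.
Drop H -> λ.
W -> gH: H nullable, giving g | gH.
Unchanged (no nullable symbols): S -> Wg; S -> g; H -> SN; H -> g; N -> gg; N -> jg; W -> WNS; W -> g.

S -> g | Wg; H -> g | SN; N -> gg | jg; W -> g | gH | WNS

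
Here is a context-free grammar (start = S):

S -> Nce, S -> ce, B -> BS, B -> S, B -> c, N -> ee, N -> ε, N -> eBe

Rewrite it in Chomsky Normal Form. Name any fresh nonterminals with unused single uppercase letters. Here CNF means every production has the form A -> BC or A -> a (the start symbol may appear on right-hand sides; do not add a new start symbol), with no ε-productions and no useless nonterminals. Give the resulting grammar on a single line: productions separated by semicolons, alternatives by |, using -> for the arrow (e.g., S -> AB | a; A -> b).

Nullable: {N}; after ε-elimination: S -> ce | Nce; B -> S | c | BS; N -> ee | eBe.
After unit-elimination: S -> ce | Nce; B -> c | BS | ce | Nce; N -> ee | eBe.
TERM: introduce A -> c, C -> e and substitute in every rule of length ≥2.
BIN: B -> NAC becomes B -> ND, D -> AC; N -> CBC becomes N -> CE, E -> BC; S -> NAC becomes S -> NF, F -> AC.

S -> AC | NF; A -> c; B -> c | AC | BS | ND; C -> e; D -> AC; E -> BC; F -> AC; N -> CC | CE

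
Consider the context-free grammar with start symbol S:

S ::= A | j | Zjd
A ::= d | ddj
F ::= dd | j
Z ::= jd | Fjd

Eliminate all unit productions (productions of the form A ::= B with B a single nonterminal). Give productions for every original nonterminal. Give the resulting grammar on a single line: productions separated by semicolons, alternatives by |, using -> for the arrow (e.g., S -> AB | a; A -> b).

Unit productions: S->A.
Unit pairs (A ⇒* B via units): (S,A).
S: inherits non-unit rules of {A, S} → Zjd | d | ddj | j.
A: inherits non-unit rules of {A} → d | ddj.
F: inherits non-unit rules of {F} → dd | j.
Z: inherits non-unit rules of {Z} → Fjd | jd.

S -> d | j | Zjd | ddj; A -> d | ddj; F -> j | dd; Z -> jd | Fjd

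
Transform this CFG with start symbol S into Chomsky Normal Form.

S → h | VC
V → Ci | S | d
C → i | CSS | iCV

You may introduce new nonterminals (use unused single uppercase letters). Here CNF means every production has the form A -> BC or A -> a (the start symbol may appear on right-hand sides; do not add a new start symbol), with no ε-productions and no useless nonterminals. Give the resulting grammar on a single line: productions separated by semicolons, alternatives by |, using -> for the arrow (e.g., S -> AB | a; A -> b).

No ε-productions.
After unit-elimination: S -> h | VC; C -> i | CSS | iCV; V -> d | h | Ci | VC.
TERM: introduce A -> i and substitute in every rule of length ≥2.
BIN: C -> ACV becomes C -> AB, B -> CV; C -> CSS becomes C -> CD, D -> SS.

S -> h | VC; A -> i; B -> CV; C -> i | AB | CD; D -> SS; V -> d | h | CA | VC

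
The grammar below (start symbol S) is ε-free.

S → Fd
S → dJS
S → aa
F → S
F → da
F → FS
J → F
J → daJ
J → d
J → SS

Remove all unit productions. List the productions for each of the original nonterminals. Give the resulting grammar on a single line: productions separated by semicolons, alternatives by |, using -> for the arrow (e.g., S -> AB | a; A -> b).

Unit productions: F->S, J->F.
Unit pairs (A ⇒* B via units): (F,S), (J,F), (J,S).
S: inherits non-unit rules of {S} → Fd | aa | dJS.
F: inherits non-unit rules of {F, S} → FS | Fd | aa | dJS | da.
J: inherits non-unit rules of {F, J, S} → FS | Fd | SS | aa | d | dJS | da | daJ.

S -> Fd | aa | dJS; F -> FS | Fd | aa | da | dJS; J -> d | FS | Fd | SS | aa | da | dJS | daJ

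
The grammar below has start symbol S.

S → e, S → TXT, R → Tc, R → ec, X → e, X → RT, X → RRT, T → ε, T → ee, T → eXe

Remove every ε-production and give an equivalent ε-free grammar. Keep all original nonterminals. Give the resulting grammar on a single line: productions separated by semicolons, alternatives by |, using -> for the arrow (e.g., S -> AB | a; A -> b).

S -> X | e | TX | XT | TXT; R -> c | Tc | ec; T -> ee | eXe; X -> R | e | RR | RT | RRT

Nullable set: {T}.
S -> TXT: T, T nullable, giving TX | TXT | X | XT.
R -> Tc: T nullable, giving Tc | c.
Drop T -> ε.
X -> RRT: T nullable, giving RR | RRT.
X -> RT: T nullable, giving R | RT.
Unchanged (no nullable symbols): S -> e; R -> ec; T -> eXe; T -> ee; X -> e.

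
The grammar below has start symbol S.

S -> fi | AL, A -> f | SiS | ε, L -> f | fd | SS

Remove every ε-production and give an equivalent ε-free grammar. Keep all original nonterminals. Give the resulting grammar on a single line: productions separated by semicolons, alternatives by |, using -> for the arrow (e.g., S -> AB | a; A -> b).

S -> L | AL | fi; A -> f | SiS; L -> f | SS | fd

Nullable set: {A}.
S -> AL: A nullable, giving AL | L.
Drop A -> ε.
Unchanged (no nullable symbols): S -> fi; A -> SiS; A -> f; L -> SS; L -> f; L -> fd.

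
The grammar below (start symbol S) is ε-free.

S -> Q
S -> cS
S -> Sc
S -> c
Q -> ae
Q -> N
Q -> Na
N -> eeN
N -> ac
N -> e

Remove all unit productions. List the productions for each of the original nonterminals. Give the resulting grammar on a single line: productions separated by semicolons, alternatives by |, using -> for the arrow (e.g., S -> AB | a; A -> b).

S -> c | e | Na | Sc | ac | ae | cS | eeN; N -> e | ac | eeN; Q -> e | Na | ac | ae | eeN

Unit productions: Q->N, S->Q.
Unit pairs (A ⇒* B via units): (Q,N), (S,N), (S,Q).
S: inherits non-unit rules of {N, Q, S} → Na | Sc | ac | ae | c | cS | e | eeN.
N: inherits non-unit rules of {N} → ac | e | eeN.
Q: inherits non-unit rules of {N, Q} → Na | ac | ae | e | eeN.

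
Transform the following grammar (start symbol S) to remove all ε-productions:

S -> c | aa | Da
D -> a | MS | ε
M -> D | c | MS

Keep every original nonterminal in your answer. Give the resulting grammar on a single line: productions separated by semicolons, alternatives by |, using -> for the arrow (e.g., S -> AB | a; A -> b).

S -> a | c | Da | aa; D -> S | a | MS; M -> D | S | c | MS

Nullable set: {D, M}.
S -> Da: D nullable, giving Da | a.
Drop D -> ε.
D -> MS: M nullable, giving MS | S.
M -> D: D nullable, giving D.
M -> MS: M nullable, giving MS | S.
Unchanged (no nullable symbols): S -> aa; S -> c; D -> a; M -> c.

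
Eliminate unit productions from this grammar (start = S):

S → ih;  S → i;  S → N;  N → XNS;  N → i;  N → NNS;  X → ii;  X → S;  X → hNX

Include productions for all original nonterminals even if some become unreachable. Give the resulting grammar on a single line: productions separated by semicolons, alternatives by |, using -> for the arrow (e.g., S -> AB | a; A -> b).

S -> i | ih | NNS | XNS; N -> i | NNS | XNS; X -> i | ih | ii | NNS | XNS | hNX

Unit productions: S->N, X->S.
Unit pairs (A ⇒* B via units): (S,N), (X,N), (X,S).
S: inherits non-unit rules of {N, S} → NNS | XNS | i | ih.
N: inherits non-unit rules of {N} → NNS | XNS | i.
X: inherits non-unit rules of {N, S, X} → NNS | XNS | hNX | i | ih | ii.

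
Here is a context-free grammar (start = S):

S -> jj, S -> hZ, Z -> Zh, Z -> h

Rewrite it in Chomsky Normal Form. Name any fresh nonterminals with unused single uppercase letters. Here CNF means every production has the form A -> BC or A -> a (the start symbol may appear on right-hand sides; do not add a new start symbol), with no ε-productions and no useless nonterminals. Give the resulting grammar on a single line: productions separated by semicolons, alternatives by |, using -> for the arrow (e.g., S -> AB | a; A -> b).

No ε-productions.
No unit productions to eliminate.
TERM: introduce A -> h, B -> j and substitute in every rule of length ≥2.

S -> AZ | BB; A -> h; B -> j; Z -> h | ZA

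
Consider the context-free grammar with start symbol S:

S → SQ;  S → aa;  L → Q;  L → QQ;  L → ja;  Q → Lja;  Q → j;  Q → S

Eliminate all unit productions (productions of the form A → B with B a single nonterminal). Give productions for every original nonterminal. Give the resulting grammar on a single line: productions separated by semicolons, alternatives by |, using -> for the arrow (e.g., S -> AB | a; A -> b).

S -> SQ | aa; L -> j | QQ | SQ | aa | ja | Lja; Q -> j | SQ | aa | Lja

Unit productions: L->Q, Q->S.
Unit pairs (A ⇒* B via units): (L,Q), (L,S), (Q,S).
S: inherits non-unit rules of {S} → SQ | aa.
L: inherits non-unit rules of {L, Q, S} → Lja | QQ | SQ | aa | j | ja.
Q: inherits non-unit rules of {Q, S} → Lja | SQ | aa | j.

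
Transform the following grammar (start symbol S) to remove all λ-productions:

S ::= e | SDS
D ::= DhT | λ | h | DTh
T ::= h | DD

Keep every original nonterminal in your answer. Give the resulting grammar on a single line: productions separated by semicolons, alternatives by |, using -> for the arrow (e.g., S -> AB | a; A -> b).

S -> e | SS | SDS; D -> h | Dh | Th | hT | DTh | DhT; T -> D | h | DD

Nullable set: {D, T}.
S -> SDS: D nullable, giving SDS | SS.
Drop D -> λ.
D -> DTh: D, T nullable, giving DTh | Dh | Th | h.
D -> DhT: D, T nullable, giving Dh | DhT | h | hT.
T -> DD: D, D nullable, giving D | DD.
Unchanged (no nullable symbols): S -> e; D -> h; T -> h.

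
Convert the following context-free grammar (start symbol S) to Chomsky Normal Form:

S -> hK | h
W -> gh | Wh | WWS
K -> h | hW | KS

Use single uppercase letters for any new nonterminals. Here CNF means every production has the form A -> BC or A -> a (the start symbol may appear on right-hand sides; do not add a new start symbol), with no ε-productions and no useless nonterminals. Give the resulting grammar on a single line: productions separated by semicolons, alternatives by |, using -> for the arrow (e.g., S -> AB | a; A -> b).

S -> h | AK; A -> h; B -> g; C -> WS; K -> h | AW | KS; W -> BA | WA | WC

No ε-productions.
No unit productions to eliminate.
TERM: introduce B -> g, A -> h and substitute in every rule of length ≥2.
BIN: W -> WWS becomes W -> WC, C -> WS.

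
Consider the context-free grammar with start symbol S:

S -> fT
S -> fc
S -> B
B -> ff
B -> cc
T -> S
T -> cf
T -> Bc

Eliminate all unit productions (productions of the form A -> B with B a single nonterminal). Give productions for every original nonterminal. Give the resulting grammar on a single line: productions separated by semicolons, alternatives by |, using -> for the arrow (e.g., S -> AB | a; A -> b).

Unit productions: S->B, T->S.
Unit pairs (A ⇒* B via units): (S,B), (T,B), (T,S).
S: inherits non-unit rules of {B, S} → cc | fT | fc | ff.
B: inherits non-unit rules of {B} → cc | ff.
T: inherits non-unit rules of {B, S, T} → Bc | cc | cf | fT | fc | ff.

S -> cc | fT | fc | ff; B -> cc | ff; T -> Bc | cc | cf | fT | fc | ff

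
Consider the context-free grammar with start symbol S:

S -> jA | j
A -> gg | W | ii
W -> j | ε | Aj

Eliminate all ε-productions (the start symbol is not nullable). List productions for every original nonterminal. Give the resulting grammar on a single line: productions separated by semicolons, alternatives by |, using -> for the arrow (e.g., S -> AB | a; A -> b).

S -> j | jA; A -> W | gg | ii; W -> j | Aj

Nullable set: {A, W}.
S -> jA: A nullable, giving j | jA.
A -> W: W nullable, giving W.
Drop W -> ε.
W -> Aj: A nullable, giving Aj | j.
Unchanged (no nullable symbols): S -> j; A -> gg; A -> ii; W -> j.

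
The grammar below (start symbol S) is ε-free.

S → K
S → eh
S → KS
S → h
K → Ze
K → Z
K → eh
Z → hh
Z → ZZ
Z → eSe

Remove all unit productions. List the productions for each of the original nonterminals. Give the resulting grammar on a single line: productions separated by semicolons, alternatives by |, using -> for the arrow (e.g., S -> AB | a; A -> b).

S -> h | KS | ZZ | Ze | eh | hh | eSe; K -> ZZ | Ze | eh | hh | eSe; Z -> ZZ | hh | eSe

Unit productions: K->Z, S->K.
Unit pairs (A ⇒* B via units): (K,Z), (S,K), (S,Z).
S: inherits non-unit rules of {K, S, Z} → KS | ZZ | Ze | eSe | eh | h | hh.
K: inherits non-unit rules of {K, Z} → ZZ | Ze | eSe | eh | hh.
Z: inherits non-unit rules of {Z} → ZZ | eSe | hh.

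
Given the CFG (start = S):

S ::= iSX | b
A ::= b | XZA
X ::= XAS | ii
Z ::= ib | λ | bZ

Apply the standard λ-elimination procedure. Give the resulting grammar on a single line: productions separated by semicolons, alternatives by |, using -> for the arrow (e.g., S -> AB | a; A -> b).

S -> b | iSX; A -> b | XA | XZA; X -> ii | XAS; Z -> b | bZ | ib

Nullable set: {Z}.
A -> XZA: Z nullable, giving XA | XZA.
Drop Z -> λ.
Z -> bZ: Z nullable, giving b | bZ.
Unchanged (no nullable symbols): S -> b; S -> iSX; A -> b; X -> XAS; X -> ii; Z -> ib.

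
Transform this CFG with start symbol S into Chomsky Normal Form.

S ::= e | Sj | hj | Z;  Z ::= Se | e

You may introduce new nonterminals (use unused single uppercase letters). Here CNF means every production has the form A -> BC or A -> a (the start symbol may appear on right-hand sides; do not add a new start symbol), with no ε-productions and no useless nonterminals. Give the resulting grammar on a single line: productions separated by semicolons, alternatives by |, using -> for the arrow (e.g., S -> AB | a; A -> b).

No ε-productions.
After unit-elimination: S -> e | Se | Sj | hj; Z -> e | Se.
TERM: introduce A -> e, C -> h, B -> j and substitute in every rule of length ≥2.
Drop unreachable/unproductive: Z.

S -> e | CB | SA | SB; A -> e; B -> j; C -> h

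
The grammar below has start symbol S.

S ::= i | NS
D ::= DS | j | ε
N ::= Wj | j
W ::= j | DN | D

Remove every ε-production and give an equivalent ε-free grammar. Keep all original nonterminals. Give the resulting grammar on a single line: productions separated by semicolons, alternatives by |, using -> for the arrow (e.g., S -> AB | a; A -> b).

Nullable set: {D, W}.
Drop D -> ε.
D -> DS: D nullable, giving DS | S.
N -> Wj: W nullable, giving Wj | j.
W -> D: D nullable, giving D.
W -> DN: D nullable, giving DN | N.
Unchanged (no nullable symbols): S -> NS; S -> i; D -> j; N -> j; W -> j.

S -> i | NS; D -> S | j | DS; N -> j | Wj; W -> D | N | j | DN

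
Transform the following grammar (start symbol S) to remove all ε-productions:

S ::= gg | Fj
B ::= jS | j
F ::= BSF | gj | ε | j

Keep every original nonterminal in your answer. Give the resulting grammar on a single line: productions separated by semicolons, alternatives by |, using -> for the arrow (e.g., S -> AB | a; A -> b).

Nullable set: {F}.
S -> Fj: F nullable, giving Fj | j.
Drop F -> ε.
F -> BSF: F nullable, giving BS | BSF.
Unchanged (no nullable symbols): S -> gg; B -> j; B -> jS; F -> gj; F -> j.

S -> j | Fj | gg; B -> j | jS; F -> j | BS | gj | BSF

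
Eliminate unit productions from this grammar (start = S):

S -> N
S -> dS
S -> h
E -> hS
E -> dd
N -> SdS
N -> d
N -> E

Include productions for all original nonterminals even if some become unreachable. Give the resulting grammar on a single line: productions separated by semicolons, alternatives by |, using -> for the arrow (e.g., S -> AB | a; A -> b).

S -> d | h | dS | dd | hS | SdS; E -> dd | hS; N -> d | dd | hS | SdS

Unit productions: N->E, S->N.
Unit pairs (A ⇒* B via units): (N,E), (S,E), (S,N).
S: inherits non-unit rules of {E, N, S} → SdS | d | dS | dd | h | hS.
E: inherits non-unit rules of {E} → dd | hS.
N: inherits non-unit rules of {E, N} → SdS | d | dd | hS.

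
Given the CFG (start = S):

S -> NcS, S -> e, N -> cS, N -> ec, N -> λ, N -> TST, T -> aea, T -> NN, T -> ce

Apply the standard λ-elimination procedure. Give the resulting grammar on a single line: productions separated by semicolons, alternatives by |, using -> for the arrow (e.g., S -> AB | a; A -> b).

Nullable set: {N, T}.
S -> NcS: N nullable, giving NcS | cS.
Drop N -> λ.
N -> TST: T, T nullable, giving S | ST | TS | TST.
T -> NN: N, N nullable, giving N | NN.
Unchanged (no nullable symbols): S -> e; N -> cS; N -> ec; T -> aea; T -> ce.

S -> e | cS | NcS; N -> S | ST | TS | cS | ec | TST; T -> N | NN | ce | aea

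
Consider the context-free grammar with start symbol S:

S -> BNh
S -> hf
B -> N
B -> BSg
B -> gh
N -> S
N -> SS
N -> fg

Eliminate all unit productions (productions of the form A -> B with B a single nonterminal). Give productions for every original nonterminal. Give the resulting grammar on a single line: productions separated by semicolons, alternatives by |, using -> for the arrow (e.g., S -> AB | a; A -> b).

S -> hf | BNh; B -> SS | fg | gh | hf | BNh | BSg; N -> SS | fg | hf | BNh

Unit productions: B->N, N->S.
Unit pairs (A ⇒* B via units): (B,N), (B,S), (N,S).
S: inherits non-unit rules of {S} → BNh | hf.
B: inherits non-unit rules of {B, N, S} → BNh | BSg | SS | fg | gh | hf.
N: inherits non-unit rules of {N, S} → BNh | SS | fg | hf.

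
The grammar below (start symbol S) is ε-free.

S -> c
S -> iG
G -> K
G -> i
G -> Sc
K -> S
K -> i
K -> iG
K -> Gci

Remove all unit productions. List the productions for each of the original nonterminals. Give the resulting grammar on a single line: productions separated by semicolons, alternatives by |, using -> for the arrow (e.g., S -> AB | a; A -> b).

Unit productions: G->K, K->S.
Unit pairs (A ⇒* B via units): (G,K), (G,S), (K,S).
S: inherits non-unit rules of {S} → c | iG.
G: inherits non-unit rules of {G, K, S} → Gci | Sc | c | i | iG.
K: inherits non-unit rules of {K, S} → Gci | c | i | iG.

S -> c | iG; G -> c | i | Sc | iG | Gci; K -> c | i | iG | Gci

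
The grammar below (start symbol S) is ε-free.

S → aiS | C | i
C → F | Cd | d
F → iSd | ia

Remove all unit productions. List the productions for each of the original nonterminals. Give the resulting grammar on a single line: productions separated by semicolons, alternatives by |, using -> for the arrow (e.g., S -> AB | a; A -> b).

S -> d | i | Cd | ia | aiS | iSd; C -> d | Cd | ia | iSd; F -> ia | iSd

Unit productions: C->F, S->C.
Unit pairs (A ⇒* B via units): (C,F), (S,C), (S,F).
S: inherits non-unit rules of {C, F, S} → Cd | aiS | d | i | iSd | ia.
C: inherits non-unit rules of {C, F} → Cd | d | iSd | ia.
F: inherits non-unit rules of {F} → iSd | ia.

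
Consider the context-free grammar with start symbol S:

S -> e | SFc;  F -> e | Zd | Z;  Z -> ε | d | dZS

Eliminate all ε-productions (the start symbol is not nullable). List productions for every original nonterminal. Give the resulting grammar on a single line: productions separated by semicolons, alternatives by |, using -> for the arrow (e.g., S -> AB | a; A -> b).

S -> e | Sc | SFc; F -> Z | d | e | Zd; Z -> d | dS | dZS

Nullable set: {F, Z}.
S -> SFc: F nullable, giving SFc | Sc.
F -> Z: Z nullable, giving Z.
F -> Zd: Z nullable, giving Zd | d.
Drop Z -> ε.
Z -> dZS: Z nullable, giving dS | dZS.
Unchanged (no nullable symbols): S -> e; F -> e; Z -> d.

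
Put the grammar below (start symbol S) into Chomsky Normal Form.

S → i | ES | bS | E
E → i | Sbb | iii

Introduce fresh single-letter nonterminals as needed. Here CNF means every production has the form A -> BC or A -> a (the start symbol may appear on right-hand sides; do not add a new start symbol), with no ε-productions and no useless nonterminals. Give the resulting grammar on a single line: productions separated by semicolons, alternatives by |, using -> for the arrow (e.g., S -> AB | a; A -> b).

S -> i | AS | BF | ES | SG; A -> b; B -> i; C -> BB; D -> AA; E -> i | BC | SD; F -> BB; G -> AA

No ε-productions.
After unit-elimination: S -> i | ES | bS | Sbb | iii; E -> i | Sbb | iii.
TERM: introduce A -> b, B -> i and substitute in every rule of length ≥2.
BIN: E -> BBB becomes E -> BC, C -> BB; E -> SAA becomes E -> SD, D -> AA; S -> BBB becomes S -> BF, F -> BB; S -> SAA becomes S -> SG, G -> AA.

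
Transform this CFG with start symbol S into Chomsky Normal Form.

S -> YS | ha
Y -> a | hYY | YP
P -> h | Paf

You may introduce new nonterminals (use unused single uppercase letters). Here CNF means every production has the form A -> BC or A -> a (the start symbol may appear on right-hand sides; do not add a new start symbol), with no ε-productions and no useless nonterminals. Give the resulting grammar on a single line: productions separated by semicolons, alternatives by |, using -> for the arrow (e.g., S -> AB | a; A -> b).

No ε-productions.
No unit productions to eliminate.
TERM: introduce A -> a, B -> f, C -> h and substitute in every rule of length ≥2.
BIN: P -> PAB becomes P -> PD, D -> AB; Y -> CYY becomes Y -> CE, E -> YY.

S -> CA | YS; A -> a; B -> f; C -> h; D -> AB; E -> YY; P -> h | PD; Y -> a | CE | YP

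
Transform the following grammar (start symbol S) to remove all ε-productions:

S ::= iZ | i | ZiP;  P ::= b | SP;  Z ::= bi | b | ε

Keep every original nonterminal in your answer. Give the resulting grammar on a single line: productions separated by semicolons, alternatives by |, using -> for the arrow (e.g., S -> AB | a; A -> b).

S -> i | iP | iZ | ZiP; P -> b | SP; Z -> b | bi

Nullable set: {Z}.
S -> ZiP: Z nullable, giving ZiP | iP.
S -> iZ: Z nullable, giving i | iZ.
Drop Z -> ε.
Unchanged (no nullable symbols): S -> i; P -> SP; P -> b; Z -> b; Z -> bi.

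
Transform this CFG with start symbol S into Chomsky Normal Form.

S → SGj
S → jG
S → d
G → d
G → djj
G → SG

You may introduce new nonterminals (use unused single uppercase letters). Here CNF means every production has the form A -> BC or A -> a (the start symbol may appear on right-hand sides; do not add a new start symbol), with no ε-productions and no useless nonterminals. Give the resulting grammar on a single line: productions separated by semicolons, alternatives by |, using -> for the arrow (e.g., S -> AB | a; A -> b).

No ε-productions.
No unit productions to eliminate.
TERM: introduce A -> d, B -> j and substitute in every rule of length ≥2.
BIN: G -> ABB becomes G -> AC, C -> BB; S -> SGB becomes S -> SD, D -> GB.

S -> d | BG | SD; A -> d; B -> j; C -> BB; D -> GB; G -> d | AC | SG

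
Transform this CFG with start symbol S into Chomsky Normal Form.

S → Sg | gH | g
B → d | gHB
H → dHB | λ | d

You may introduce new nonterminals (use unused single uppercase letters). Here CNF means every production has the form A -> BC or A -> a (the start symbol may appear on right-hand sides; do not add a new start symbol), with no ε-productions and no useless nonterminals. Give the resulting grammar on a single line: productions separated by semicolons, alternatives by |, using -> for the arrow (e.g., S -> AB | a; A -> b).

S -> g | AH | SA; A -> g; B -> d | AB | AD; C -> d; D -> HB; E -> HB; H -> d | CB | CE

Nullable: {H}; after ε-elimination: S -> g | Sg | gH; B -> d | gB | gHB; H -> d | dB | dHB.
No unit productions to eliminate.
TERM: introduce C -> d, A -> g and substitute in every rule of length ≥2.
BIN: B -> AHB becomes B -> AD, D -> HB; H -> CHB becomes H -> CE, E -> HB.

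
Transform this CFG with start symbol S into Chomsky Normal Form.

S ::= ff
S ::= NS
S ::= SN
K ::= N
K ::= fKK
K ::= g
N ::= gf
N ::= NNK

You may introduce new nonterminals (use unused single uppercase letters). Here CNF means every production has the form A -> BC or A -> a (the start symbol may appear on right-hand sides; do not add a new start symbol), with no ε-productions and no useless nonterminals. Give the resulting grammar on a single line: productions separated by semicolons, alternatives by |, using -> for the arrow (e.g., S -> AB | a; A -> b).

S -> AA | NS | SN; A -> f; B -> g; C -> KK; D -> NK; E -> NK; K -> g | AC | BA | ND; N -> BA | NE

No ε-productions.
After unit-elimination: S -> NS | SN | ff; K -> g | gf | NNK | fKK; N -> gf | NNK.
TERM: introduce A -> f, B -> g and substitute in every rule of length ≥2.
BIN: K -> AKK becomes K -> AC, C -> KK; K -> NNK becomes K -> ND, D -> NK; N -> NNK becomes N -> NE, E -> NK.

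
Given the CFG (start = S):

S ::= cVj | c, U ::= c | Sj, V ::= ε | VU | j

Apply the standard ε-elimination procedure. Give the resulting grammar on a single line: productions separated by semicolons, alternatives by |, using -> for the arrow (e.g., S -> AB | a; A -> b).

Nullable set: {V}.
S -> cVj: V nullable, giving cVj | cj.
Drop V -> ε.
V -> VU: V nullable, giving U | VU.
Unchanged (no nullable symbols): S -> c; U -> Sj; U -> c; V -> j.

S -> c | cj | cVj; U -> c | Sj; V -> U | j | VU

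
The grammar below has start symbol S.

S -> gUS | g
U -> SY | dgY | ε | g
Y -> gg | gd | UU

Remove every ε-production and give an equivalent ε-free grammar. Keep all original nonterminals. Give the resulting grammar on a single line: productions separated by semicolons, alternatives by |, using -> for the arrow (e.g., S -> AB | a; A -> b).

S -> g | gS | gUS; U -> S | g | SY | dg | dgY; Y -> U | UU | gd | gg

Nullable set: {U, Y}.
S -> gUS: U nullable, giving gS | gUS.
Drop U -> ε.
U -> SY: Y nullable, giving S | SY.
U -> dgY: Y nullable, giving dg | dgY.
Y -> UU: U, U nullable, giving U | UU.
Unchanged (no nullable symbols): S -> g; U -> g; Y -> gd; Y -> gg.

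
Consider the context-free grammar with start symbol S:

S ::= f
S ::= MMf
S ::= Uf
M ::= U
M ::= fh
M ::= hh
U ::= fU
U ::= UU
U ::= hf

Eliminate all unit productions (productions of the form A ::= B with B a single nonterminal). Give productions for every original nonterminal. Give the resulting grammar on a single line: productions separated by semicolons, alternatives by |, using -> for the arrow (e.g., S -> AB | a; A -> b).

Unit productions: M->U.
Unit pairs (A ⇒* B via units): (M,U).
S: inherits non-unit rules of {S} → MMf | Uf | f.
M: inherits non-unit rules of {M, U} → UU | fU | fh | hf | hh.
U: inherits non-unit rules of {U} → UU | fU | hf.

S -> f | Uf | MMf; M -> UU | fU | fh | hf | hh; U -> UU | fU | hf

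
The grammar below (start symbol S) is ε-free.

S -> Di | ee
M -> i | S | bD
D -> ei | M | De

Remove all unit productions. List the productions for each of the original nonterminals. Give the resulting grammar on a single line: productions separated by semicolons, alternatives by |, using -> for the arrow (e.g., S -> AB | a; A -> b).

Unit productions: D->M, M->S.
Unit pairs (A ⇒* B via units): (D,M), (D,S), (M,S).
S: inherits non-unit rules of {S} → Di | ee.
D: inherits non-unit rules of {D, M, S} → De | Di | bD | ee | ei | i.
M: inherits non-unit rules of {M, S} → Di | bD | ee | i.

S -> Di | ee; D -> i | De | Di | bD | ee | ei; M -> i | Di | bD | ee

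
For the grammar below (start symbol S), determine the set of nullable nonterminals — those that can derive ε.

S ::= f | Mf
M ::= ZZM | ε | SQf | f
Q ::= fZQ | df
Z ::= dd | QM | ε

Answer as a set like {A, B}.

{M, Z}

Directly nullable (have an ε-rule): {M, Z}.
Not nullable: Q, S — each has a terminal in every rule's right-hand side or depends on a non-nullable symbol.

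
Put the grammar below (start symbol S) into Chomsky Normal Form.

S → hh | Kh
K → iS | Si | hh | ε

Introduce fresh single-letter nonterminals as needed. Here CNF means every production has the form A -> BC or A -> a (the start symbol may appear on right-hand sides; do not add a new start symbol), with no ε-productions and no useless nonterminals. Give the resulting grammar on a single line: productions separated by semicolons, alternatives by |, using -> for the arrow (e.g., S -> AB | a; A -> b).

S -> h | BB | KB; A -> i; B -> h; K -> AS | BB | SA

Nullable: {K}; after ε-elimination: S -> h | Kh | hh; K -> Si | hh | iS.
No unit productions to eliminate.
TERM: introduce B -> h, A -> i and substitute in every rule of length ≥2.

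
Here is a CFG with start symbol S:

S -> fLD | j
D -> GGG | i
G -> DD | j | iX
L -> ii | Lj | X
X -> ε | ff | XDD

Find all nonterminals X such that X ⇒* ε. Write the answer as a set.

{L, X}

Directly nullable (have an ε-rule): {X}.
L is nullable via L -> X (every symbol on the right is already known nullable).
Not nullable: D, G, S — each has a terminal in every rule's right-hand side or depends on a non-nullable symbol.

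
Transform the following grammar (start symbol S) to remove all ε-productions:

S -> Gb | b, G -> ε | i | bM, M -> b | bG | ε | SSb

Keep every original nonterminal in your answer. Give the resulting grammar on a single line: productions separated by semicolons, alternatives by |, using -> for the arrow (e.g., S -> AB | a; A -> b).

S -> b | Gb; G -> b | i | bM; M -> b | bG | SSb

Nullable set: {G, M}.
S -> Gb: G nullable, giving Gb | b.
Drop G -> ε.
G -> bM: M nullable, giving b | bM.
Drop M -> ε.
M -> bG: G nullable, giving b | bG.
Unchanged (no nullable symbols): S -> b; G -> i; M -> SSb; M -> b.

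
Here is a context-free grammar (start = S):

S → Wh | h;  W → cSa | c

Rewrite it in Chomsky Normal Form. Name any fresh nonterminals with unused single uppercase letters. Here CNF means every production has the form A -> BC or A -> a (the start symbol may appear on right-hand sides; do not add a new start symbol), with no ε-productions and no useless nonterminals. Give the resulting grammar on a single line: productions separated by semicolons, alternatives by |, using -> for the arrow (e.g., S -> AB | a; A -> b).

No ε-productions.
No unit productions to eliminate.
TERM: introduce C -> a, B -> c, A -> h and substitute in every rule of length ≥2.
BIN: W -> BSC becomes W -> BD, D -> SC.

S -> h | WA; A -> h; B -> c; C -> a; D -> SC; W -> c | BD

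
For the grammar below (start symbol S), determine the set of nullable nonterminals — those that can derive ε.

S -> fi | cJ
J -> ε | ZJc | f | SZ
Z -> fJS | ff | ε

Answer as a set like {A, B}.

{J, Z}

Directly nullable (have an ε-rule): {J, Z}.
Not nullable: S — each has a terminal in every rule's right-hand side or depends on a non-nullable symbol.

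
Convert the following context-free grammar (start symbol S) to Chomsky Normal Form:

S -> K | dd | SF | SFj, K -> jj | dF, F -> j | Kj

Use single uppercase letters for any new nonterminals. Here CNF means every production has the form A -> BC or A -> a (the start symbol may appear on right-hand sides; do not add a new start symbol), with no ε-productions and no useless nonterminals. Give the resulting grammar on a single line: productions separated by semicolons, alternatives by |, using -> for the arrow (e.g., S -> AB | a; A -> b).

S -> AA | BB | BF | SC | SF; A -> j; B -> d; C -> FA; F -> j | KA; K -> AA | BF

No ε-productions.
After unit-elimination: S -> SF | dF | dd | jj | SFj; F -> j | Kj; K -> dF | jj.
TERM: introduce B -> d, A -> j and substitute in every rule of length ≥2.
BIN: S -> SFA becomes S -> SC, C -> FA.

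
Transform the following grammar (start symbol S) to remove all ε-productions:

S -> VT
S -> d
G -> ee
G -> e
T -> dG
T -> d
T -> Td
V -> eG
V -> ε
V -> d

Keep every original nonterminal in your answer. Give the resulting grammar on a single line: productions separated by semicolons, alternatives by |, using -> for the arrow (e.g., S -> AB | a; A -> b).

S -> T | d | VT; G -> e | ee; T -> d | Td | dG; V -> d | eG

Nullable set: {V}.
S -> VT: V nullable, giving T | VT.
Drop V -> ε.
Unchanged (no nullable symbols): S -> d; G -> e; G -> ee; T -> Td; T -> d; T -> dG; V -> d; V -> eG.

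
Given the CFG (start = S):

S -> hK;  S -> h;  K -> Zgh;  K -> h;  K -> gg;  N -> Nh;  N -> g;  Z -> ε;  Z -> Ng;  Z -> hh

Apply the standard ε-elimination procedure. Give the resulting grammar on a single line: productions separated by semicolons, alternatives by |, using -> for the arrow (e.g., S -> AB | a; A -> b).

Nullable set: {Z}.
K -> Zgh: Z nullable, giving Zgh | gh.
Drop Z -> ε.
Unchanged (no nullable symbols): S -> h; S -> hK; K -> gg; K -> h; N -> Nh; N -> g; Z -> Ng; Z -> hh.

S -> h | hK; K -> h | gg | gh | Zgh; N -> g | Nh; Z -> Ng | hh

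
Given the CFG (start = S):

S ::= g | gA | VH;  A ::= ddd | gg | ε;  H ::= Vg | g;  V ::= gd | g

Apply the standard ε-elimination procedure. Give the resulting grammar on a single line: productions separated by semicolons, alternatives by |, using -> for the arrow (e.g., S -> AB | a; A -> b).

S -> g | VH | gA; A -> gg | ddd; H -> g | Vg; V -> g | gd

Nullable set: {A}.
S -> gA: A nullable, giving g | gA.
Drop A -> ε.
Unchanged (no nullable symbols): S -> VH; S -> g; A -> ddd; A -> gg; H -> Vg; H -> g; V -> g; V -> gd.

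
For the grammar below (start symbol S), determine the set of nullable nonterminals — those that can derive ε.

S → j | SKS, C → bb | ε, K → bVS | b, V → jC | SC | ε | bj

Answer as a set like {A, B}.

Directly nullable (have an ε-rule): {C, V}.
Not nullable: K, S — each has a terminal in every rule's right-hand side or depends on a non-nullable symbol.

{C, V}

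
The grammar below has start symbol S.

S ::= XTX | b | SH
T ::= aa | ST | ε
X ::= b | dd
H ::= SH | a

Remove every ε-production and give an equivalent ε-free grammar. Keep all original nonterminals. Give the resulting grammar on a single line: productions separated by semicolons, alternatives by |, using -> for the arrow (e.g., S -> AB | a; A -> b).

Nullable set: {T}.
S -> XTX: T nullable, giving XTX | XX.
Drop T -> ε.
T -> ST: T nullable, giving S | ST.
Unchanged (no nullable symbols): S -> SH; S -> b; H -> SH; H -> a; T -> aa; X -> b; X -> dd.

S -> b | SH | XX | XTX; H -> a | SH; T -> S | ST | aa; X -> b | dd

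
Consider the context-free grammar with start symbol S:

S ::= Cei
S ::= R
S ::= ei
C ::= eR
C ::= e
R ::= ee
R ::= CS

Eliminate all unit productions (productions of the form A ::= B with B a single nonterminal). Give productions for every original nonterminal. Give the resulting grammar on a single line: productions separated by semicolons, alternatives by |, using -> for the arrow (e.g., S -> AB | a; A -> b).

Unit productions: S->R.
Unit pairs (A ⇒* B via units): (S,R).
S: inherits non-unit rules of {R, S} → CS | Cei | ee | ei.
C: inherits non-unit rules of {C} → e | eR.
R: inherits non-unit rules of {R} → CS | ee.

S -> CS | ee | ei | Cei; C -> e | eR; R -> CS | ee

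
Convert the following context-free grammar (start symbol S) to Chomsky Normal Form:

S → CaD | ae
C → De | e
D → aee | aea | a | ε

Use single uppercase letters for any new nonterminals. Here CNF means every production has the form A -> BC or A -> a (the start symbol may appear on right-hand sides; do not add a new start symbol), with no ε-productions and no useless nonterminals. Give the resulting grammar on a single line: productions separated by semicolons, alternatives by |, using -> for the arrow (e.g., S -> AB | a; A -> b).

Nullable: {D}; after ε-elimination: S -> Ca | ae | CaD; C -> e | De; D -> a | aea | aee.
No unit productions to eliminate.
TERM: introduce B -> a, A -> e and substitute in every rule of length ≥2.
BIN: D -> BAA becomes D -> BE, E -> AA; D -> BAB becomes D -> BF, F -> AB; S -> CBD becomes S -> CG, G -> BD.

S -> BA | CB | CG; A -> e; B -> a; C -> e | DA; D -> a | BE | BF; E -> AA; F -> AB; G -> BD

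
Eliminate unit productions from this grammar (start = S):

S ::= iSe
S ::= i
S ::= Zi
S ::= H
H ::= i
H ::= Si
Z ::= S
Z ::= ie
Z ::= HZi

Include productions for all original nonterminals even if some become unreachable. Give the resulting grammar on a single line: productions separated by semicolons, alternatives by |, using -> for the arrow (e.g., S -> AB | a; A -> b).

S -> i | Si | Zi | iSe; H -> i | Si; Z -> i | Si | Zi | ie | HZi | iSe

Unit productions: S->H, Z->S.
Unit pairs (A ⇒* B via units): (S,H), (Z,H), (Z,S).
S: inherits non-unit rules of {H, S} → Si | Zi | i | iSe.
H: inherits non-unit rules of {H} → Si | i.
Z: inherits non-unit rules of {H, S, Z} → HZi | Si | Zi | i | iSe | ie.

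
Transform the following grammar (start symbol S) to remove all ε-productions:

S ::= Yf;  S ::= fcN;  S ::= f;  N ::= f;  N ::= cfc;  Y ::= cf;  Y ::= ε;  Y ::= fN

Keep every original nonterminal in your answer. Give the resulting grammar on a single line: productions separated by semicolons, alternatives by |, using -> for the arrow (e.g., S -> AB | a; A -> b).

Nullable set: {Y}.
S -> Yf: Y nullable, giving Yf | f.
Drop Y -> ε.
Unchanged (no nullable symbols): S -> f; S -> fcN; N -> cfc; N -> f; Y -> cf; Y -> fN.

S -> f | Yf | fcN; N -> f | cfc; Y -> cf | fN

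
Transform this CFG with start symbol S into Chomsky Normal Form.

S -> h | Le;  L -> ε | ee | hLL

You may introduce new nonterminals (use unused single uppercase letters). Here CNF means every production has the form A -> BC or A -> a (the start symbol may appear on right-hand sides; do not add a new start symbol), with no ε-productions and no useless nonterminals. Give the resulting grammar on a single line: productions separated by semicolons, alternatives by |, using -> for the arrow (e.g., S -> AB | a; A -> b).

S -> e | h | LA; A -> e; B -> h; C -> LL; L -> h | AA | BC | BL

Nullable: {L}; after ε-elimination: S -> e | h | Le; L -> h | ee | hL | hLL.
No unit productions to eliminate.
TERM: introduce A -> e, B -> h and substitute in every rule of length ≥2.
BIN: L -> BLL becomes L -> BC, C -> LL.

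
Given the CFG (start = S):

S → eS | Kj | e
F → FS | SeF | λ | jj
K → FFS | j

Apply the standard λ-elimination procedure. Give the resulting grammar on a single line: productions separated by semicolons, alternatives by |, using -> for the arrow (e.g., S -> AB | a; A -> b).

Nullable set: {F}.
Drop F -> λ.
F -> FS: F nullable, giving FS | S.
F -> SeF: F nullable, giving Se | SeF.
K -> FFS: F, F nullable, giving FFS | FS | S.
Unchanged (no nullable symbols): S -> Kj; S -> e; S -> eS; F -> jj; K -> j.

S -> e | Kj | eS; F -> S | FS | Se | jj | SeF; K -> S | j | FS | FFS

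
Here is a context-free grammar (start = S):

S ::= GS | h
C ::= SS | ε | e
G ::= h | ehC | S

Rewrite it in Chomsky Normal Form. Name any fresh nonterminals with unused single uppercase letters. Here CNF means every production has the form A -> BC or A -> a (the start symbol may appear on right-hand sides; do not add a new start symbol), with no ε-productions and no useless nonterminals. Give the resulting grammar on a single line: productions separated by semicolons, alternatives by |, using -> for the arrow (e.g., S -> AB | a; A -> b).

S -> h | GS; A -> e; B -> h; C -> e | SS; D -> BC; G -> h | AB | AD | GS

Nullable: {C}; after ε-elimination: S -> h | GS; C -> e | SS; G -> S | h | eh | ehC.
After unit-elimination: S -> h | GS; C -> e | SS; G -> h | GS | eh | ehC.
TERM: introduce A -> e, B -> h and substitute in every rule of length ≥2.
BIN: G -> ABC becomes G -> AD, D -> BC.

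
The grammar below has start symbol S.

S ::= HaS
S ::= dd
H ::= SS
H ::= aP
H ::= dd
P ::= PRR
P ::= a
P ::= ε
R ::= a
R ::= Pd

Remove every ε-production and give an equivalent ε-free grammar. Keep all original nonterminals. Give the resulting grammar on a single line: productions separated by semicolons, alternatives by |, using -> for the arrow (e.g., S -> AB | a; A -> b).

Nullable set: {P}.
H -> aP: P nullable, giving a | aP.
Drop P -> ε.
P -> PRR: P nullable, giving PRR | RR.
R -> Pd: P nullable, giving Pd | d.
Unchanged (no nullable symbols): S -> HaS; S -> dd; H -> SS; H -> dd; P -> a; R -> a.

S -> dd | HaS; H -> a | SS | aP | dd; P -> a | RR | PRR; R -> a | d | Pd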